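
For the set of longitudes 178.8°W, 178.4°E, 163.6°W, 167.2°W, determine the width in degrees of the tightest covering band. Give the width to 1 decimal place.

18.0°

Sort the longitudes: -178.8°, -167.2°, -163.6°, +178.4°.
Eastward gaps between consecutive values (wrapping around): 11.6°, 3.6°, 342.0°, 2.8°.
Largest gap = 342.0° ⇒ minimal covering band is its complement: 360° − 342.0° = 18.0°.
Band runs from +178.4° eastward to -163.6°, crossing the antimeridian.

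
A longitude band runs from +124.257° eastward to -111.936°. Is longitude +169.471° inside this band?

Band width going east from +124.257° to -111.936°: ((-111.936 − 124.257) mod 360) = 123.807°.
Offset of +169.471° east of the west edge: ((169.471 − 124.257) mod 360) = 45.214°.
45.214° ≤ 123.807° ⇒ inside.

Yes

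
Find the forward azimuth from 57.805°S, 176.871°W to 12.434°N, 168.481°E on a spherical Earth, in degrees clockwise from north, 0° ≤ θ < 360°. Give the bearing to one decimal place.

Δλ = 168.481 − -176.871 = 345.352°; wrapped into (−180°, 180°]: -14.648°.
θ = atan2( sin Δλ · cos φ₂ , cos φ₁ · sin φ₂ − sin φ₁ · cos φ₂ · cos Δλ )
  = atan2(-0.24695, 0.91425) = -15.115° → normalised to [0°, 360°): 344.885°.

344.9°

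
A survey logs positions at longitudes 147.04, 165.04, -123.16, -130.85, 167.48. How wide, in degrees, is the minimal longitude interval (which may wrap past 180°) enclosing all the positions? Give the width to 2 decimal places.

89.80°

Sort the longitudes: -130.85°, -123.16°, +147.04°, +165.04°, +167.48°.
Eastward gaps between consecutive values (wrapping around): 7.69°, 270.20°, 18.00°, 2.44°, 61.67°.
Largest gap = 270.20° ⇒ minimal covering band is its complement: 360° − 270.20° = 89.80°.
Band runs from +147.04° eastward to -123.16°, crossing the antimeridian.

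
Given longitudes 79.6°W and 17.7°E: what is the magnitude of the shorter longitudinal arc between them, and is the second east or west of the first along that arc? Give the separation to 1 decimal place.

97.3° east

Raw difference: 17.7 − -79.6 = 97.3°.
Normalise into (−180°, 180°]: 97.3° stays 97.3°.
Positive ⇒ the second point lies to the east; separation 97.3°.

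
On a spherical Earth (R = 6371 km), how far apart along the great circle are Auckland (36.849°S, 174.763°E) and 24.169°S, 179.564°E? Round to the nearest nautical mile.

800 nmi

Δλ = 179.564 − 174.763 = 4.801°.
Δφ = -24.169 − -36.849 = 12.680°.
a = sin²(Δφ/2) + cos φ₁ · cos φ₂ · sin²(Δλ/2) = 0.013475.
c = 2·atan2(√a, √(1−a)) = 0.23269 rad → d = 6371·c ≈ 1482.47 km ≈ 800.47 nmi.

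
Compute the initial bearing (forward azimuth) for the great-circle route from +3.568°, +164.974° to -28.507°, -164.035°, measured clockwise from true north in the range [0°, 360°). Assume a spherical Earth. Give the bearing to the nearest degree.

Δλ = -164.035 − 164.974 = -329.009°; wrapped into (−180°, 180°]: 30.991°.
θ = atan2( sin Δλ · cos φ₂ , cos φ₁ · sin φ₂ − sin φ₁ · cos φ₂ · cos Δλ )
  = atan2(0.45248, -0.52322) = 139.147° → normalised to [0°, 360°): 139.147°.

139°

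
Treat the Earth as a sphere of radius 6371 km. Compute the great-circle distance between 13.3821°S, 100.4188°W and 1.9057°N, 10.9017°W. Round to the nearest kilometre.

Δλ = -10.9017 − -100.4188 = 89.5171°.
Δφ = 1.9057 − -13.3821 = 15.2878°.
a = sin²(Δφ/2) + cos φ₁ · cos φ₂ · sin²(Δλ/2) = 0.499751.
c = 2·atan2(√a, √(1−a)) = 1.57030 rad → d = 6371·c ≈ 10004.37 km.

10004 km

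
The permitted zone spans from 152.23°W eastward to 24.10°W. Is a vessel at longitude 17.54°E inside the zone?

No

Band width going east from -152.23° to -24.10°: ((-24.10 − -152.23) mod 360) = 128.13°.
Offset of +17.54° east of the west edge: ((17.54 − -152.23) mod 360) = 169.77°.
169.77° > 128.13° ⇒ outside.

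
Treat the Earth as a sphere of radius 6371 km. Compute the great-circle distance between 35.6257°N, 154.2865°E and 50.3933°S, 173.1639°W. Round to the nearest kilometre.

Δλ = -173.1639 − 154.2865 = -327.4504°; wrapped into (−180°, 180°]: 32.5496°.
Δφ = -50.3933 − 35.6257 = -86.0190°.
a = sin²(Δφ/2) + cos φ₁ · cos φ₂ · sin²(Δλ/2) = 0.505985.
c = 2·atan2(√a, √(1−a)) = 1.58277 rad → d = 6371·c ≈ 10083.80 km.

10084 km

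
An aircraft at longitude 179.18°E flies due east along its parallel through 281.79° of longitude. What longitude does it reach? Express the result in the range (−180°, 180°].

100.97°E

Start at +179.18°; shift +281.79° → +460.97°.
+460.97° lies outside (−180°, 180°]; subtract 360° → +100.97°.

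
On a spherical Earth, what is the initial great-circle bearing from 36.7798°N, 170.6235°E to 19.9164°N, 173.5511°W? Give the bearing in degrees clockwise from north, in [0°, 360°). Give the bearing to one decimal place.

136.3°

Δλ = -173.5511 − 170.6235 = -344.1746°; wrapped into (−180°, 180°]: 15.8254°.
θ = atan2( sin Δλ · cos φ₂ , cos φ₁ · sin φ₂ − sin φ₁ · cos φ₂ · cos Δλ )
  = atan2(0.25640, -0.26875) = 136.348° → normalised to [0°, 360°): 136.348°.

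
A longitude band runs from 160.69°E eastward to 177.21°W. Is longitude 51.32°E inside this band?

No

Band width going east from +160.69° to -177.21°: ((-177.21 − 160.69) mod 360) = 22.10°.
Offset of +51.32° east of the west edge: ((51.32 − 160.69) mod 360) = 250.63°.
250.63° > 22.10° ⇒ outside.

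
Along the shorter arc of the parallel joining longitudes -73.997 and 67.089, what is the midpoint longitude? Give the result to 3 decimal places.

-3.454°

Signed shortest Δλ from -73.997° to +67.089° is +141.086°.
Midpoint longitude = -73.997° + (+141.086°)/2 = -73.997° + 70.543° = -3.454°.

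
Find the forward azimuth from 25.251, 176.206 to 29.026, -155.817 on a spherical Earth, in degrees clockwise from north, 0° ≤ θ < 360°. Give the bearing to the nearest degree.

Δλ = -155.817 − 176.206 = -332.023°; wrapped into (−180°, 180°]: 27.977°.
θ = atan2( sin Δλ · cos φ₂ , cos φ₁ · sin φ₂ − sin φ₁ · cos φ₂ · cos Δλ )
  = atan2(0.41020, 0.10943) = 75.063° → normalised to [0°, 360°): 75.063°.

75°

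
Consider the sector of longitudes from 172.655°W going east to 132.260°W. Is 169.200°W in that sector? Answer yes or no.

Band width going east from -172.655° to -132.260°: ((-132.260 − -172.655) mod 360) = 40.395°.
Offset of -169.200° east of the west edge: ((-169.200 − -172.655) mod 360) = 3.455°.
3.455° ≤ 40.395° ⇒ inside.

Yes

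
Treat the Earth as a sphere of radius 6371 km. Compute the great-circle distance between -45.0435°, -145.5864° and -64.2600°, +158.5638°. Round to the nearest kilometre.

Δλ = 158.5638 − -145.5864 = 304.1502°; wrapped into (−180°, 180°]: -55.8498°.
Δφ = -64.2600 − -45.0435 = -19.2165°.
a = sin²(Δφ/2) + cos φ₁ · cos φ₂ · sin²(Δλ/2) = 0.095158.
c = 2·atan2(√a, √(1−a)) = 0.62718 rad → d = 6371·c ≈ 3995.78 km.

3996 km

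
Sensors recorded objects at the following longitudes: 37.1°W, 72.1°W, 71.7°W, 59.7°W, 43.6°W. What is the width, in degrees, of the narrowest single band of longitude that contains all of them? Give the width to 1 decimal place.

35.0°

Sort the longitudes: -72.1°, -71.7°, -59.7°, -43.6°, -37.1°.
Eastward gaps between consecutive values (wrapping around): 0.4°, 12.0°, 16.1°, 6.5°, 325.0°.
Largest gap = 325.0° ⇒ minimal covering band is its complement: 360° − 325.0° = 35.0°.
Band runs from -72.1° eastward to -37.1°.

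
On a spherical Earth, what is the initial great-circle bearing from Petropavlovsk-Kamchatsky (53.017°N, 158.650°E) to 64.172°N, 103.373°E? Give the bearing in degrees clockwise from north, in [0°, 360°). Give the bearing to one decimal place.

313.8°

Δλ = 103.373 − 158.650 = -55.277°.
θ = atan2( sin Δλ · cos φ₂ , cos φ₁ · sin φ₂ − sin φ₁ · cos φ₂ · cos Δλ )
  = atan2(-0.35808, 0.34325) = -46.212° → normalised to [0°, 360°): 313.788°.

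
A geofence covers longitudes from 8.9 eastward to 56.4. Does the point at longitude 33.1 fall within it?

Band width going east from +8.9° to +56.4°: ((56.4 − 8.9) mod 360) = 47.5°.
Offset of +33.1° east of the west edge: ((33.1 − 8.9) mod 360) = 24.2°.
24.2° ≤ 47.5° ⇒ inside.

Yes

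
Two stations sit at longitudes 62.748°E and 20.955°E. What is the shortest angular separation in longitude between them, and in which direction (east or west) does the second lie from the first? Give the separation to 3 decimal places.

Raw difference: 20.955 − 62.748 = -41.793°.
Normalise into (−180°, 180°]: -41.793° stays -41.793°.
Negative ⇒ the second point lies to the west; separation 41.793°.

41.793° west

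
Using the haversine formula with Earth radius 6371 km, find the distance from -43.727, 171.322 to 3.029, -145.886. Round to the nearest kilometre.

6723 km

Δλ = -145.886 − 171.322 = -317.208°; wrapped into (−180°, 180°]: 42.792°.
Δφ = 3.029 − -43.727 = 46.756°.
a = sin²(Δφ/2) + cos φ₁ · cos φ₂ · sin²(Δλ/2) = 0.253487.
c = 2·atan2(√a, √(1−a)) = 1.05523 rad → d = 6371·c ≈ 6722.88 km.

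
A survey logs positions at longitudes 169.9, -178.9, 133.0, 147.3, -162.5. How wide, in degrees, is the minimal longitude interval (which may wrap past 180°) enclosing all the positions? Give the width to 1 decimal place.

Sort the longitudes: -178.9°, -162.5°, +133.0°, +147.3°, +169.9°.
Eastward gaps between consecutive values (wrapping around): 16.4°, 295.5°, 14.3°, 22.6°, 11.2°.
Largest gap = 295.5° ⇒ minimal covering band is its complement: 360° − 295.5° = 64.5°.
Band runs from +133.0° eastward to -162.5°, crossing the antimeridian.

64.5°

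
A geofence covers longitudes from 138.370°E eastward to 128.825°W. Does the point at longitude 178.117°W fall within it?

Yes

Band width going east from +138.370° to -128.825°: ((-128.825 − 138.370) mod 360) = 92.805°.
Offset of -178.117° east of the west edge: ((-178.117 − 138.370) mod 360) = 43.513°.
43.513° ≤ 92.805° ⇒ inside.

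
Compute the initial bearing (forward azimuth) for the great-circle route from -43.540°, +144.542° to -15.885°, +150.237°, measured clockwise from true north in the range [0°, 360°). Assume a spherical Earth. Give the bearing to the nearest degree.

Δλ = 150.237 − 144.542 = 5.695°.
θ = atan2( sin Δλ · cos φ₂ , cos φ₁ · sin φ₂ − sin φ₁ · cos φ₂ · cos Δλ )
  = atan2(0.09544, 0.46088) = 11.700° → normalised to [0°, 360°): 11.700°.

12°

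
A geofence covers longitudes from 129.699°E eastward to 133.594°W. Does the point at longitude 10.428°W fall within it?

Band width going east from +129.699° to -133.594°: ((-133.594 − 129.699) mod 360) = 96.707°.
Offset of -10.428° east of the west edge: ((-10.428 − 129.699) mod 360) = 219.873°.
219.873° > 96.707° ⇒ outside.

No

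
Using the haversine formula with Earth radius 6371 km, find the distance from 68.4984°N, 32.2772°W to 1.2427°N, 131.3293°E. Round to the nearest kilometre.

12159 km

Δλ = 131.3293 − -32.2772 = 163.6065°.
Δφ = 1.2427 − 68.4984 = -67.2557°.
a = sin²(Δφ/2) + cos φ₁ · cos φ₂ · sin²(Δλ/2) = 0.665683.
c = 2·atan2(√a, √(1−a)) = 1.90855 rad → d = 6371·c ≈ 12159.35 km.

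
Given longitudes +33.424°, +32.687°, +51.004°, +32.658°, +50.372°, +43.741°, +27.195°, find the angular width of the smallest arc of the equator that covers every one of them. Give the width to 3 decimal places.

Sort the longitudes: +27.195°, +32.658°, +32.687°, +33.424°, +43.741°, +50.372°, +51.004°.
Eastward gaps between consecutive values (wrapping around): 5.463°, 0.029°, 0.737°, 10.317°, 6.631°, 0.632°, 336.191°.
Largest gap = 336.191° ⇒ minimal covering band is its complement: 360° − 336.191° = 23.809°.
Band runs from +27.195° eastward to +51.004°.

23.809°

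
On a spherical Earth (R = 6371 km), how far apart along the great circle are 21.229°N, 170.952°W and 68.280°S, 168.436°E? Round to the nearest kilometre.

10094 km

Δλ = 168.436 − -170.952 = 339.388°; wrapped into (−180°, 180°]: -20.612°.
Δφ = -68.280 − 21.229 = -89.509°.
a = sin²(Δφ/2) + cos φ₁ · cos φ₂ · sin²(Δλ/2) = 0.506756.
c = 2·atan2(√a, √(1−a)) = 1.58431 rad → d = 6371·c ≈ 10093.64 km.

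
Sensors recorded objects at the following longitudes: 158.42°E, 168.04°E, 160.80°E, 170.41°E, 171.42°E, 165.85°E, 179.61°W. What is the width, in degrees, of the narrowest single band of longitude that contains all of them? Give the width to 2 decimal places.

21.97°

Sort the longitudes: -179.61°, +158.42°, +160.80°, +165.85°, +168.04°, +170.41°, +171.42°.
Eastward gaps between consecutive values (wrapping around): 338.03°, 2.38°, 5.05°, 2.19°, 2.37°, 1.01°, 8.97°.
Largest gap = 338.03° ⇒ minimal covering band is its complement: 360° − 338.03° = 21.97°.
Band runs from +158.42° eastward to -179.61°, crossing the antimeridian.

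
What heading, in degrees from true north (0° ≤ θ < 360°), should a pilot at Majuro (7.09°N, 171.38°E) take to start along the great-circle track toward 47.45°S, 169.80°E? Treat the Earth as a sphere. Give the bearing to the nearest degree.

181°

Δλ = 169.80 − 171.38 = -1.58°.
θ = atan2( sin Δλ · cos φ₂ , cos φ₁ · sin φ₂ − sin φ₁ · cos φ₂ · cos Δλ )
  = atan2(-0.01865, -0.81449) = -178.689° → normalised to [0°, 360°): 181.311°.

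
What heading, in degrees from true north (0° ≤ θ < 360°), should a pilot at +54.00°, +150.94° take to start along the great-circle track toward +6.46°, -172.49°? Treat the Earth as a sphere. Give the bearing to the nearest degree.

134°

Δλ = -172.49 − 150.94 = -323.43°; wrapped into (−180°, 180°]: 36.57°.
θ = atan2( sin Δλ · cos φ₂ , cos φ₁ · sin φ₂ − sin φ₁ · cos φ₂ · cos Δλ )
  = atan2(0.59202, -0.57949) = 134.387° → normalised to [0°, 360°): 134.387°.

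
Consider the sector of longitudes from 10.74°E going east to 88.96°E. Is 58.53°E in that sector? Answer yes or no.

Yes

Band width going east from +10.74° to +88.96°: ((88.96 − 10.74) mod 360) = 78.22°.
Offset of +58.53° east of the west edge: ((58.53 − 10.74) mod 360) = 47.79°.
47.79° ≤ 78.22° ⇒ inside.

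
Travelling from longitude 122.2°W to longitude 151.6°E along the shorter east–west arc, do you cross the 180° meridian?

Naïve |151.6 − -122.2| = 273.8° > 180°, so the shorter arc goes the other way round — across 180°.
Signed shortest Δλ = ((151.6 − -122.2 + 180) mod 360) − 180 = -86.2°.
Going west by 86.2° from -122.2° passes through 180° before reaching +151.6°.

Yes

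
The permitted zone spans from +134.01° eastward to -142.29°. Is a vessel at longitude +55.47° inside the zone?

Band width going east from +134.01° to -142.29°: ((-142.29 − 134.01) mod 360) = 83.70°.
Offset of +55.47° east of the west edge: ((55.47 − 134.01) mod 360) = 281.46°.
281.46° > 83.70° ⇒ outside.

No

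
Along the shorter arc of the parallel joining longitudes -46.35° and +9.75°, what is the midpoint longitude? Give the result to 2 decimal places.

-18.30°

Signed shortest Δλ from -46.35° to +9.75° is +56.10°.
Midpoint longitude = -46.35° + (+56.10°)/2 = -46.35° + 28.05° = -18.30°.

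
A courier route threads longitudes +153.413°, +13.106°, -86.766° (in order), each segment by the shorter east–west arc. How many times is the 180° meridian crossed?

Leg 1: +153.413° → +13.106°, shortest Δλ = -140.307° (west) — does not cross 180°.
Leg 2: +13.106° → -86.766°, shortest Δλ = -99.872° (west) — does not cross 180°.
Total crossings: 0.

0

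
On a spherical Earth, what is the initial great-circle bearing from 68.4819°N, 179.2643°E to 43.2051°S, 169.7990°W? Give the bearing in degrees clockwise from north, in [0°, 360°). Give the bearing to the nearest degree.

Δλ = -169.7990 − 179.2643 = -349.0633°; wrapped into (−180°, 180°]: 10.9367°.
θ = atan2( sin Δλ · cos φ₂ , cos φ₁ · sin φ₂ − sin φ₁ · cos φ₂ · cos Δλ )
  = atan2(0.13829, -0.91690) = 171.423° → normalised to [0°, 360°): 171.423°.

171°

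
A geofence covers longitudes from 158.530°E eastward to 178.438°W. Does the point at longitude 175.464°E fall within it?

Band width going east from +158.530° to -178.438°: ((-178.438 − 158.530) mod 360) = 23.032°.
Offset of +175.464° east of the west edge: ((175.464 − 158.530) mod 360) = 16.934°.
16.934° ≤ 23.032° ⇒ inside.

Yes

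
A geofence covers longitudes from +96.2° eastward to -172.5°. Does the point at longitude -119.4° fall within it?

Band width going east from +96.2° to -172.5°: ((-172.5 − 96.2) mod 360) = 91.3°.
Offset of -119.4° east of the west edge: ((-119.4 − 96.2) mod 360) = 144.4°.
144.4° > 91.3° ⇒ outside.

No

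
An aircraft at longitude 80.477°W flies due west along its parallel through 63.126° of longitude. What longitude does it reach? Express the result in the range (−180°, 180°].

143.603°W

Start at -80.477°; shift −63.126° → -143.603°.
-143.603° already lies in (−180°, 180°].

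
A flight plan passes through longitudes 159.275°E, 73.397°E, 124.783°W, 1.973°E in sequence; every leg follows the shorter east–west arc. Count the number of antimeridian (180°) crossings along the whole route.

Leg 1: +159.275° → +73.397°, shortest Δλ = -85.878° (west) — does not cross 180°.
Leg 2: +73.397° → -124.783°, shortest Δλ = 161.82° (east) — crosses 180°.
Leg 3: -124.783° → +1.973°, shortest Δλ = 126.756° (east) — does not cross 180°.
Total crossings: 1.

1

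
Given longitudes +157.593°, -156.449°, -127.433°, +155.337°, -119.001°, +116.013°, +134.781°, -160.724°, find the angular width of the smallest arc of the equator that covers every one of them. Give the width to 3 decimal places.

Sort the longitudes: -160.724°, -156.449°, -127.433°, -119.001°, +116.013°, +134.781°, +155.337°, +157.593°.
Eastward gaps between consecutive values (wrapping around): 4.275°, 29.016°, 8.432°, 235.014°, 18.768°, 20.556°, 2.256°, 41.683°.
Largest gap = 235.014° ⇒ minimal covering band is its complement: 360° − 235.014° = 124.986°.
Band runs from +116.013° eastward to -119.001°, crossing the antimeridian.

124.986°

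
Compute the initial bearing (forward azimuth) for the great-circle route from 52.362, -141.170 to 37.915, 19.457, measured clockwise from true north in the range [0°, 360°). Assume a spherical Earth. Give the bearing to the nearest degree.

15°

Δλ = 19.457 − -141.170 = 160.627°.
θ = atan2( sin Δλ · cos φ₂ , cos φ₁ · sin φ₂ − sin φ₁ · cos φ₂ · cos Δλ )
  = atan2(0.26170, 0.96462) = 15.179° → normalised to [0°, 360°): 15.179°.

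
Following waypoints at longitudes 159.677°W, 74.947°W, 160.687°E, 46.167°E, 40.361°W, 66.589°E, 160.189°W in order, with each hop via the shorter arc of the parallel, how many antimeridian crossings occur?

2

Leg 1: -159.677° → -74.947°, shortest Δλ = 84.73° (east) — does not cross 180°.
Leg 2: -74.947° → +160.687°, shortest Δλ = -124.366° (west) — crosses 180°.
Leg 3: +160.687° → +46.167°, shortest Δλ = -114.52° (west) — does not cross 180°.
Leg 4: +46.167° → -40.361°, shortest Δλ = -86.528° (west) — does not cross 180°.
Leg 5: -40.361° → +66.589°, shortest Δλ = 106.95° (east) — does not cross 180°.
Leg 6: +66.589° → -160.189°, shortest Δλ = 133.222° (east) — crosses 180°.
Total crossings: 2.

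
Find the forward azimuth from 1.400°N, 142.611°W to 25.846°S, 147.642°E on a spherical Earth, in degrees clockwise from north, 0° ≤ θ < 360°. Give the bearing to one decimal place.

Δλ = 147.642 − -142.611 = 290.253°; wrapped into (−180°, 180°]: -69.747°.
θ = atan2( sin Δλ · cos φ₂ , cos φ₁ · sin φ₂ − sin φ₁ · cos φ₂ · cos Δλ )
  = atan2(-0.84433, -0.44344) = -117.708° → normalised to [0°, 360°): 242.292°.

242.3°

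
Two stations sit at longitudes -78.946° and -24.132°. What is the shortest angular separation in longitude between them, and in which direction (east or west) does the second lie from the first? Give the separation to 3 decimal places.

Raw difference: -24.132 − -78.946 = 54.814°.
Normalise into (−180°, 180°]: 54.814° stays 54.814°.
Positive ⇒ the second point lies to the east; separation 54.814°.

54.814° east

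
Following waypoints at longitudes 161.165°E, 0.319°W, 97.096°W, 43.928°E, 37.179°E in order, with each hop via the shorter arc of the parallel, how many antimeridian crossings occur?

Leg 1: +161.165° → -0.319°, shortest Δλ = -161.484° (west) — does not cross 180°.
Leg 2: -0.319° → -97.096°, shortest Δλ = -96.777° (west) — does not cross 180°.
Leg 3: -97.096° → +43.928°, shortest Δλ = 141.024° (east) — does not cross 180°.
Leg 4: +43.928° → +37.179°, shortest Δλ = -6.749° (west) — does not cross 180°.
Total crossings: 0.

0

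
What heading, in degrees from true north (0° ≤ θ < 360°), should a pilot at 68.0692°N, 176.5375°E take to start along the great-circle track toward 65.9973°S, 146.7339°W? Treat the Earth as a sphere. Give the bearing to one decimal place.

Δλ = -146.7339 − 176.5375 = -323.2714°; wrapped into (−180°, 180°]: 36.7286°.
θ = atan2( sin Δλ · cos φ₂ , cos φ₁ · sin φ₂ − sin φ₁ · cos φ₂ · cos Δλ )
  = atan2(0.24326, -0.64362) = 159.295° → normalised to [0°, 360°): 159.295°.

159.3°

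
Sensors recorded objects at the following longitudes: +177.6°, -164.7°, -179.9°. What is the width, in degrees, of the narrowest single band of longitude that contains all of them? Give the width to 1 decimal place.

17.7°

Sort the longitudes: -179.9°, -164.7°, +177.6°.
Eastward gaps between consecutive values (wrapping around): 15.2°, 342.3°, 2.5°.
Largest gap = 342.3° ⇒ minimal covering band is its complement: 360° − 342.3° = 17.7°.
Band runs from +177.6° eastward to -164.7°, crossing the antimeridian.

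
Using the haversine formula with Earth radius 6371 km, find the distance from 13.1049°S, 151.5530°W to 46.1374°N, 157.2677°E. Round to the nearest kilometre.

8334 km

Δλ = 157.2677 − -151.5530 = 308.8207°; wrapped into (−180°, 180°]: -51.1793°.
Δφ = 46.1374 − -13.1049 = 59.2423°.
a = sin²(Δφ/2) + cos φ₁ · cos φ₂ · sin²(Δλ/2) = 0.370200.
c = 2·atan2(√a, √(1−a)) = 1.30819 rad → d = 6371·c ≈ 8334.47 km.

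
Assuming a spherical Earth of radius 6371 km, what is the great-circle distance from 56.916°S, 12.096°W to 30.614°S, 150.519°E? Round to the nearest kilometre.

10145 km

Δλ = 150.519 − -12.096 = 162.615°.
Δφ = -30.614 − -56.916 = 26.302°.
a = sin²(Δφ/2) + cos φ₁ · cos φ₂ · sin²(Δλ/2) = 0.510818.
c = 2·atan2(√a, √(1−a)) = 1.59243 rad → d = 6371·c ≈ 10145.40 km.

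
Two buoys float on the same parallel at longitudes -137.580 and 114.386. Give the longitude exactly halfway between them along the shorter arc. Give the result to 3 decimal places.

Signed shortest Δλ from -137.580° to +114.386° is -108.034°.
Midpoint longitude = -137.580° + (-108.034°)/2 = -137.580° − 54.017° = -191.597°.
Normalise into (−180°, 180°]: +168.403°.
(The naïve average (-137.580 + +114.386)/2 = -11.597° is on the wrong side of the globe.)

+168.403°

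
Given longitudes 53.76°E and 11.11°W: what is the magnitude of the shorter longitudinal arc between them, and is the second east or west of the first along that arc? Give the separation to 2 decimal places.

Raw difference: -11.11 − 53.76 = -64.87°.
Normalise into (−180°, 180°]: -64.87° stays -64.87°.
Negative ⇒ the second point lies to the west; separation 64.87°.

64.87° west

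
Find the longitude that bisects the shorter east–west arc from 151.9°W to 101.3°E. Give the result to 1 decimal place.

Signed shortest Δλ from -151.9° to +101.3° is -106.8°.
Midpoint longitude = -151.9° + (-106.8°)/2 = -151.9° − 53.4° = -205.3°.
Normalise into (−180°, 180°]: +154.7°.
(The naïve average (-151.9 + +101.3)/2 = -25.3° is on the wrong side of the globe.)

154.7°E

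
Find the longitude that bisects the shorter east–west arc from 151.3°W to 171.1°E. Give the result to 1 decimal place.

170.1°W

Signed shortest Δλ from -151.3° to +171.1° is -37.6°.
Midpoint longitude = -151.3° + (-37.6°)/2 = -151.3° − 18.8° = -170.1°.
(The naïve average (-151.3 + +171.1)/2 = 9.9° is on the wrong side of the globe.)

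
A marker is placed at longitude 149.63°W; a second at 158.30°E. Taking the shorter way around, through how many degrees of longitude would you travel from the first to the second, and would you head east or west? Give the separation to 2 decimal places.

52.07° west

Raw difference: 158.30 − -149.63 = 307.93°.
Normalise into (−180°, 180°]: 307.93° − 360° = -52.07°.
Negative ⇒ the second point lies to the west; separation 52.07°.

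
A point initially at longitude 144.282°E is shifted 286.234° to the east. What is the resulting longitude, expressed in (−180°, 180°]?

70.516°E

Start at +144.282°; shift +286.234° → +430.516°.
+430.516° lies outside (−180°, 180°]; subtract 360° → +70.516°.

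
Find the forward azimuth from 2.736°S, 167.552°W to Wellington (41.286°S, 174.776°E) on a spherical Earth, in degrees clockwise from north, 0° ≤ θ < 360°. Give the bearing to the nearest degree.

200°

Δλ = 174.776 − -167.552 = 342.328°; wrapped into (−180°, 180°]: -17.672°.
θ = atan2( sin Δλ · cos φ₂ , cos φ₁ · sin φ₂ − sin φ₁ · cos φ₂ · cos Δλ )
  = atan2(-0.22811, -0.62489) = -159.946° → normalised to [0°, 360°): 200.054°.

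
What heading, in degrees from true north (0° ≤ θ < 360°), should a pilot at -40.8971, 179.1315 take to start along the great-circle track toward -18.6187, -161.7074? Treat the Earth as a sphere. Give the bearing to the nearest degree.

Δλ = -161.7074 − 179.1315 = -340.8389°; wrapped into (−180°, 180°]: 19.1611°.
θ = atan2( sin Δλ · cos φ₂ , cos φ₁ · sin φ₂ − sin φ₁ · cos φ₂ · cos Δλ )
  = atan2(0.31105, 0.34473) = 42.059° → normalised to [0°, 360°): 42.059°.

42°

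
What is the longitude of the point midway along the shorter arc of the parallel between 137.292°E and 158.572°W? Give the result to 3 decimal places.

169.360°E

Signed shortest Δλ from +137.292° to -158.572° is +64.136°.
Midpoint longitude = +137.292° + (+64.136°)/2 = +137.292° + 32.068° = +169.360°.
(The naïve average (+137.292 + -158.572)/2 = -10.64° is on the wrong side of the globe.)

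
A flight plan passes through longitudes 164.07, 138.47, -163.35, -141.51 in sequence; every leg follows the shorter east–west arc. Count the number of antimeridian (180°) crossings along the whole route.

Leg 1: +164.07° → +138.47°, shortest Δλ = -25.6° (west) — does not cross 180°.
Leg 2: +138.47° → -163.35°, shortest Δλ = 58.18° (east) — crosses 180°.
Leg 3: -163.35° → -141.51°, shortest Δλ = 21.84° (east) — does not cross 180°.
Total crossings: 1.

1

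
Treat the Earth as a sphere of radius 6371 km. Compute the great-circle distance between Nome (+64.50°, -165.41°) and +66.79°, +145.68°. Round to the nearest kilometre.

Δλ = 145.68 − -165.41 = 311.09°; wrapped into (−180°, 180°]: -48.91°.
Δφ = 66.79 − 64.50 = 2.29°.
a = sin²(Δφ/2) + cos φ₁ · cos φ₂ · sin²(Δλ/2) = 0.029476.
c = 2·atan2(√a, √(1−a)) = 0.34508 rad → d = 6371·c ≈ 2198.52 km.

2199 km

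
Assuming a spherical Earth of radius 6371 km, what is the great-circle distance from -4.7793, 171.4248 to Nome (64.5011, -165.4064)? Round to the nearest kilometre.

7938 km

Δλ = -165.4064 − 171.4248 = -336.8312°; wrapped into (−180°, 180°]: 23.1688°.
Δφ = 64.5011 − -4.7793 = 69.2804°.
a = sin²(Δφ/2) + cos φ₁ · cos φ₂ · sin²(Δλ/2) = 0.340402.
c = 2·atan2(√a, √(1−a)) = 1.24592 rad → d = 6371·c ≈ 7937.73 km.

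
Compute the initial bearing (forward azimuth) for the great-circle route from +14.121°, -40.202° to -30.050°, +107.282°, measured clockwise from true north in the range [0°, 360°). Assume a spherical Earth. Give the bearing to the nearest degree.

123°

Δλ = 107.282 − -40.202 = 147.484°.
θ = atan2( sin Δλ · cos φ₂ , cos φ₁ · sin φ₂ − sin φ₁ · cos φ₂ · cos Δλ )
  = atan2(0.46528, -0.30755) = 123.464° → normalised to [0°, 360°): 123.464°.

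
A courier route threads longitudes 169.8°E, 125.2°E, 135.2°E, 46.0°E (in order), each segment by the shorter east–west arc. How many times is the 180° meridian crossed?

0

Leg 1: +169.8° → +125.2°, shortest Δλ = -44.6° (west) — does not cross 180°.
Leg 2: +125.2° → +135.2°, shortest Δλ = 10.0° (east) — does not cross 180°.
Leg 3: +135.2° → +46.0°, shortest Δλ = -89.2° (west) — does not cross 180°.
Total crossings: 0.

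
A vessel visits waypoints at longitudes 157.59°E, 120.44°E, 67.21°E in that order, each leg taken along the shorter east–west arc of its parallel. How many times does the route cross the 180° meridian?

Leg 1: +157.59° → +120.44°, shortest Δλ = -37.15° (west) — does not cross 180°.
Leg 2: +120.44° → +67.21°, shortest Δλ = -53.23° (west) — does not cross 180°.
Total crossings: 0.

0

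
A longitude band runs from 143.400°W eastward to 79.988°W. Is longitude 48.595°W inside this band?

Band width going east from -143.400° to -79.988°: ((-79.988 − -143.400) mod 360) = 63.412°.
Offset of -48.595° east of the west edge: ((-48.595 − -143.400) mod 360) = 94.805°.
94.805° > 63.412° ⇒ outside.

No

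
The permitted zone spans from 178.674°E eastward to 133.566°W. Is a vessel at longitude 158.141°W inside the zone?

Band width going east from +178.674° to -133.566°: ((-133.566 − 178.674) mod 360) = 47.760°.
Offset of -158.141° east of the west edge: ((-158.141 − 178.674) mod 360) = 23.185°.
23.185° ≤ 47.760° ⇒ inside.

Yes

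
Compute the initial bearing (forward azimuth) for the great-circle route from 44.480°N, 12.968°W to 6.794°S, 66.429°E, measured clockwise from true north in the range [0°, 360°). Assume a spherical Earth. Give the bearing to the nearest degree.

Δλ = 66.429 − -12.968 = 79.397°.
θ = atan2( sin Δλ · cos φ₂ , cos φ₁ · sin φ₂ − sin φ₁ · cos φ₂ · cos Δλ )
  = atan2(0.97602, -0.21242) = 102.279° → normalised to [0°, 360°): 102.279°.

102°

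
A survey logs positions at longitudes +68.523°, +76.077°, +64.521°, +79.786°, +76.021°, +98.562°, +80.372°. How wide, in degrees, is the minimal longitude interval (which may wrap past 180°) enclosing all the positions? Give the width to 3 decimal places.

Sort the longitudes: +64.521°, +68.523°, +76.021°, +76.077°, +79.786°, +80.372°, +98.562°.
Eastward gaps between consecutive values (wrapping around): 4.002°, 7.498°, 0.056°, 3.709°, 0.586°, 18.190°, 325.959°.
Largest gap = 325.959° ⇒ minimal covering band is its complement: 360° − 325.959° = 34.041°.
Band runs from +64.521° eastward to +98.562°.

34.041°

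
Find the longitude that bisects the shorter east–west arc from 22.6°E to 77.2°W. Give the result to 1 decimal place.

Signed shortest Δλ from +22.6° to -77.2° is -99.8°.
Midpoint longitude = +22.6° + (-99.8°)/2 = +22.6° − 49.9° = -27.3°.

27.3°W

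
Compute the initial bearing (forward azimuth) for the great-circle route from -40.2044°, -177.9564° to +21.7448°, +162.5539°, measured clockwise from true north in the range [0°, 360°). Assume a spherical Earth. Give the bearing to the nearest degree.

Δλ = 162.5539 − -177.9564 = 340.5103°; wrapped into (−180°, 180°]: -19.4897°.
θ = atan2( sin Δλ · cos φ₂ , cos φ₁ · sin φ₂ − sin φ₁ · cos φ₂ · cos Δλ )
  = atan2(-0.30990, 0.84818) = -20.071° → normalised to [0°, 360°): 339.929°.

340°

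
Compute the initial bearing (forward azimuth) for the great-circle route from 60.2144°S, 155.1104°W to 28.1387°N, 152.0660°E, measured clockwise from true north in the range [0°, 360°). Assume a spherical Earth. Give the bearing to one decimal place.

Δλ = 152.0660 − -155.1104 = 307.1764°; wrapped into (−180°, 180°]: -52.8236°.
θ = atan2( sin Δλ · cos φ₂ , cos φ₁ · sin φ₂ − sin φ₁ · cos φ₂ · cos Δλ )
  = atan2(-0.70261, 0.69673) = -45.241° → normalised to [0°, 360°): 314.759°.

314.8°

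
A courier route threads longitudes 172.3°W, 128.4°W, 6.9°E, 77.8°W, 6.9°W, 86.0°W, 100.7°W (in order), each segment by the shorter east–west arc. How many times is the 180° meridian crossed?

Leg 1: -172.3° → -128.4°, shortest Δλ = 43.9° (east) — does not cross 180°.
Leg 2: -128.4° → +6.9°, shortest Δλ = 135.3° (east) — does not cross 180°.
Leg 3: +6.9° → -77.8°, shortest Δλ = -84.7° (west) — does not cross 180°.
Leg 4: -77.8° → -6.9°, shortest Δλ = 70.9° (east) — does not cross 180°.
Leg 5: -6.9° → -86.0°, shortest Δλ = -79.1° (west) — does not cross 180°.
Leg 6: -86.0° → -100.7°, shortest Δλ = -14.7° (west) — does not cross 180°.
Total crossings: 0.

0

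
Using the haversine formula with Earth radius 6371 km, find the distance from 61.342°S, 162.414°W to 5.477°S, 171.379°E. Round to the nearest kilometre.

6583 km

Δλ = 171.379 − -162.414 = 333.793°; wrapped into (−180°, 180°]: -26.207°.
Δφ = -5.477 − -61.342 = 55.865°.
a = sin²(Δφ/2) + cos φ₁ · cos φ₂ · sin²(Δλ/2) = 0.243964.
c = 2·atan2(√a, √(1−a)) = 1.03320 rad → d = 6371·c ≈ 6582.53 km.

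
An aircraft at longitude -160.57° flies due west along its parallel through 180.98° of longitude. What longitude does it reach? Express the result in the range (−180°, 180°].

+18.45°

Start at -160.57°; shift −180.98° → -341.55°.
-341.55° lies outside (−180°, 180°]; add 360° → +18.45°.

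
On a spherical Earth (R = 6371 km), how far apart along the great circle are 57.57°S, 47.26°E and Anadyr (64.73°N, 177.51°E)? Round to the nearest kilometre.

17310 km

Δλ = 177.51 − 47.26 = 130.25°.
Δφ = 64.73 − -57.57 = 122.30°.
a = sin²(Δφ/2) + cos φ₁ · cos φ₂ · sin²(Δλ/2) = 0.955595.
c = 2·atan2(√a, √(1−a)) = 2.71696 rad → d = 6371·c ≈ 17309.76 km.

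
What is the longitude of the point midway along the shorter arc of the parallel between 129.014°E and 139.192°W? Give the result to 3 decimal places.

174.911°E

Signed shortest Δλ from +129.014° to -139.192° is +91.794°.
Midpoint longitude = +129.014° + (+91.794°)/2 = +129.014° + 45.897° = +174.911°.
(The naïve average (+129.014 + -139.192)/2 = -5.089° is on the wrong side of the globe.)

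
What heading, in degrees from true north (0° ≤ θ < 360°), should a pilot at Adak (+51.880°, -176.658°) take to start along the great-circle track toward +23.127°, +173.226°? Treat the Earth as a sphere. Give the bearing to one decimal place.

Δλ = 173.226 − -176.658 = 349.884°; wrapped into (−180°, 180°]: -10.116°.
θ = atan2( sin Δλ · cos φ₂ , cos φ₁ · sin φ₂ − sin φ₁ · cos φ₂ · cos Δλ )
  = atan2(-0.16153, -0.46979) = -161.026° → normalised to [0°, 360°): 198.974°.

199.0°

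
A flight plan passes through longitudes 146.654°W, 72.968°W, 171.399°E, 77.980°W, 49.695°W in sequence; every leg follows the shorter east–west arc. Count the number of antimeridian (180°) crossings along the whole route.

Leg 1: -146.654° → -72.968°, shortest Δλ = 73.686° (east) — does not cross 180°.
Leg 2: -72.968° → +171.399°, shortest Δλ = -115.633° (west) — crosses 180°.
Leg 3: +171.399° → -77.980°, shortest Δλ = 110.621° (east) — crosses 180°.
Leg 4: -77.980° → -49.695°, shortest Δλ = 28.285° (east) — does not cross 180°.
Total crossings: 2.

2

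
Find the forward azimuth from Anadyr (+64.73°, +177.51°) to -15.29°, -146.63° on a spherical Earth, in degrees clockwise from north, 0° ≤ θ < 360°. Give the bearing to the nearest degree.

Δλ = -146.63 − 177.51 = -324.14°; wrapped into (−180°, 180°]: 35.86°.
θ = atan2( sin Δλ · cos φ₂ , cos φ₁ · sin φ₂ − sin φ₁ · cos φ₂ · cos Δλ )
  = atan2(0.56507, -0.81953) = 145.413° → normalised to [0°, 360°): 145.413°.

145°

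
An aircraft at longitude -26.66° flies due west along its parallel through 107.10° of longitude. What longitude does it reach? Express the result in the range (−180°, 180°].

Start at -26.66°; shift −107.10° → -133.76°.
-133.76° already lies in (−180°, 180°].

-133.76°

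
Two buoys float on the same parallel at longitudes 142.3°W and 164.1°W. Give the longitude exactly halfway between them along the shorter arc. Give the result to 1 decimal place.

153.2°W

Signed shortest Δλ from -142.3° to -164.1° is -21.8°.
Midpoint longitude = -142.3° + (-21.8°)/2 = -142.3° − 10.9° = -153.2°.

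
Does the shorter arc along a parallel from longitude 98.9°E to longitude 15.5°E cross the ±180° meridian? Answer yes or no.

No

Signed shortest Δλ = ((15.5 − 98.9 + 180) mod 360) − 180 = -83.4°.
Going west by 83.4° from +98.9° reaches +15.5° without touching 180°.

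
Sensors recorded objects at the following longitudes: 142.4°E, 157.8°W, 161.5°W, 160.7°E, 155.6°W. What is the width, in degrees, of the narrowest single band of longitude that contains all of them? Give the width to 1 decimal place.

62.0°

Sort the longitudes: -161.5°, -157.8°, -155.6°, +142.4°, +160.7°.
Eastward gaps between consecutive values (wrapping around): 3.7°, 2.2°, 298.0°, 18.3°, 37.8°.
Largest gap = 298.0° ⇒ minimal covering band is its complement: 360° − 298.0° = 62.0°.
Band runs from +142.4° eastward to -155.6°, crossing the antimeridian.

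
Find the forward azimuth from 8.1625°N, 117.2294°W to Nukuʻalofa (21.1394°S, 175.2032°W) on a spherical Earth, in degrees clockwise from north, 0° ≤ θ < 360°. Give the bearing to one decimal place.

Δλ = -175.2032 − -117.2294 = -57.9738°.
θ = atan2( sin Δλ · cos φ₂ , cos φ₁ · sin φ₂ − sin φ₁ · cos φ₂ · cos Δλ )
  = atan2(-0.79075, -0.42721) = -118.381° → normalised to [0°, 360°): 241.619°.

241.6°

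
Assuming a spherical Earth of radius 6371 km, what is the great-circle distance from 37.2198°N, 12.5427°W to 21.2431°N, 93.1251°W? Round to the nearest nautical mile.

4208 nmi

Δλ = -93.1251 − -12.5427 = -80.5824°.
Δφ = 21.2431 − 37.2198 = -15.9767°.
a = sin²(Δφ/2) + cos φ₁ · cos φ₂ · sin²(Δλ/2) = 0.329695.
c = 2·atan2(√a, √(1−a)) = 1.22323 rad → d = 6371·c ≈ 7793.21 km ≈ 4208.00 nmi.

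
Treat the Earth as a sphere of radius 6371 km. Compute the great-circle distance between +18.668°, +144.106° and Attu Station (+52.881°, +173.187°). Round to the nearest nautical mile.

2461 nmi

Δλ = 173.187 − 144.106 = 29.081°.
Δφ = 52.881 − 18.668 = 34.213°.
a = sin²(Δφ/2) + cos φ₁ · cos φ₂ · sin²(Δλ/2) = 0.122561.
c = 2·atan2(√a, √(1−a)) = 0.71533 rad → d = 6371·c ≈ 4557.36 km ≈ 2460.78 nmi.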